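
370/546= 185/273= 0.68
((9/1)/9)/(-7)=-1/7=-0.14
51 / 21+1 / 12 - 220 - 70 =-24149 / 84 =-287.49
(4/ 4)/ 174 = 1/ 174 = 0.01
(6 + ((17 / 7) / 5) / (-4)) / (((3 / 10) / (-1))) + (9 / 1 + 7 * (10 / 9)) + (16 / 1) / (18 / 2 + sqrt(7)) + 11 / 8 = 9389 / 18648 - 8 * sqrt(7) / 37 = -0.07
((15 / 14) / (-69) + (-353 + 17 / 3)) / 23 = -335539 / 22218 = -15.10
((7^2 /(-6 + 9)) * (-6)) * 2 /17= -196 /17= -11.53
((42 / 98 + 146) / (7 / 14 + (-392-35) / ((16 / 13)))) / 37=-16400 / 1435637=-0.01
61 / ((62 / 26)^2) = 10309 / 961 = 10.73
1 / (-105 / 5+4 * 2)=-1 / 13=-0.08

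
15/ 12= 5/ 4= 1.25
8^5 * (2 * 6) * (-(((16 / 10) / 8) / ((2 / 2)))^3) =-393216 / 125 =-3145.73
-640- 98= -738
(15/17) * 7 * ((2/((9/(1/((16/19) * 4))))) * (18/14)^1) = 285/544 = 0.52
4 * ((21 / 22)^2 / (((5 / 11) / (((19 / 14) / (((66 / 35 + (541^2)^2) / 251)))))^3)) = 526154442842259 / 215606227814830208452355513175386280808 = 0.00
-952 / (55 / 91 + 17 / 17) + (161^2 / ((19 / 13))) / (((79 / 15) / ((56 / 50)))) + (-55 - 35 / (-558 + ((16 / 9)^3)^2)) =478719066943147497 / 153274471849630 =3123.28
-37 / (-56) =0.66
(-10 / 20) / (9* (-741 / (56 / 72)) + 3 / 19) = 133 / 2280756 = 0.00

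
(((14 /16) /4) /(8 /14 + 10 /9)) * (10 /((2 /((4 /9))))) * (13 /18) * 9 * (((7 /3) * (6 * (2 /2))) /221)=1715 /14416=0.12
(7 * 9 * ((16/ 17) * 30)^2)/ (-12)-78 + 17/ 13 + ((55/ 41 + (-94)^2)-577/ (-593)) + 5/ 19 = 7942533414174/ 1735534879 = 4576.42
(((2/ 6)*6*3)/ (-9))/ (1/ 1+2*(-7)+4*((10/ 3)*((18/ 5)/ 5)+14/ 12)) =-0.53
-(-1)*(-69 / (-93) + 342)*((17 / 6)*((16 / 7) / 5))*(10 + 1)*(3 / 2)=1589500 / 217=7324.88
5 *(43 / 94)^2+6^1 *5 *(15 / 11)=4077895 / 97196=41.96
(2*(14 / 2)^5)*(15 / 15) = 33614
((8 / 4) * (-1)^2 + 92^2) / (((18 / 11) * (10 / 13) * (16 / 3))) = 201773 / 160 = 1261.08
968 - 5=963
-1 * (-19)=19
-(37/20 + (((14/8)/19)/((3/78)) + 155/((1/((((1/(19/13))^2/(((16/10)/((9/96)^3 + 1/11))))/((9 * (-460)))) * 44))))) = -411425042569/97946173440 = -4.20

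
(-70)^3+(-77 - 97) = -343174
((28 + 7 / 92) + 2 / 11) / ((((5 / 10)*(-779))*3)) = -28597 / 1182522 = -0.02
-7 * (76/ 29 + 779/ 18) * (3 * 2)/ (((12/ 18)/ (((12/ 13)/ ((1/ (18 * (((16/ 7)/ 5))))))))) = -3184704/ 145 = -21963.48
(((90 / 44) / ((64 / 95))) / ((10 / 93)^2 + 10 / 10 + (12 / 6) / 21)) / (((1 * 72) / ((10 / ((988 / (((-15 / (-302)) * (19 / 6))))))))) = 718948125 / 11853212360704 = 0.00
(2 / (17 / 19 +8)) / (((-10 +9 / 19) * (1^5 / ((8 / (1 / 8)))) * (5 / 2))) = -92416 / 152945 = -0.60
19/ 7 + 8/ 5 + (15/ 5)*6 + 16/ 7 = 123/ 5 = 24.60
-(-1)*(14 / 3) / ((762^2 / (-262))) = -917 / 435483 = -0.00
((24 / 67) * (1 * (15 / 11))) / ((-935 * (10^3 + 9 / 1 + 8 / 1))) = -8 / 15573547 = -0.00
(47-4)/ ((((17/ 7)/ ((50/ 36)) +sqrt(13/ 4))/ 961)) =-8851386600/ 23581 +2531033750 * sqrt(13)/ 23581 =11635.87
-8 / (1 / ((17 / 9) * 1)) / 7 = -136 / 63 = -2.16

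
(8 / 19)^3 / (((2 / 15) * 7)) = 3840 / 48013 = 0.08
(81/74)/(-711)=-9/5846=-0.00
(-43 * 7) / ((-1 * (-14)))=-43 / 2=-21.50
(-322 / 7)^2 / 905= 2.34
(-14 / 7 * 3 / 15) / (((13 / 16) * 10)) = -16 / 325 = -0.05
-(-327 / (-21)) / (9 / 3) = -109 / 21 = -5.19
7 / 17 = 0.41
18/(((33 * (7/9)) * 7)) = 54/539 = 0.10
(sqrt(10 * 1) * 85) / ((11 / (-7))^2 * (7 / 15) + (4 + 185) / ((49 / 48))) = 1.44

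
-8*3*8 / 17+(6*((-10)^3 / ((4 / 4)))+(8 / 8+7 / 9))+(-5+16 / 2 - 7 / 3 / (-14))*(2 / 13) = -11951959 / 1989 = -6009.03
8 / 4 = 2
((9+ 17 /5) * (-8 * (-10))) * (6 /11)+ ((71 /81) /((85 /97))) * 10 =8347418 /15147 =551.09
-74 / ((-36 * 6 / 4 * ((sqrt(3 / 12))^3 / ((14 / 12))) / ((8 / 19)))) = 8288 / 1539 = 5.39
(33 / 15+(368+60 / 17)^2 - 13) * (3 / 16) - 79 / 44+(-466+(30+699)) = 3324035391 / 127160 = 26140.57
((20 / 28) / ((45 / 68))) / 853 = 68 / 53739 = 0.00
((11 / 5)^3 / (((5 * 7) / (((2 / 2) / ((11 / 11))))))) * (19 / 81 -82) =-8815213 / 354375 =-24.88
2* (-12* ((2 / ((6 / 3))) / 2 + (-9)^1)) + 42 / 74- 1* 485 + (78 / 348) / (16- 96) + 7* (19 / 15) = -27973735 / 103008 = -271.57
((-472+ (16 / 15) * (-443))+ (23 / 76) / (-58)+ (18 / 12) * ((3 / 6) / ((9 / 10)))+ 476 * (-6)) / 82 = -83745503 / 1807280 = -46.34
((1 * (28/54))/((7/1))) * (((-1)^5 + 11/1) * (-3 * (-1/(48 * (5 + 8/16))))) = 5/594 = 0.01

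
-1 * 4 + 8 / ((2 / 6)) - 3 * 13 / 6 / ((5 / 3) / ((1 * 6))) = -17 / 5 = -3.40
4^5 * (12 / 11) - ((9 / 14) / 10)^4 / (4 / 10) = 1117.09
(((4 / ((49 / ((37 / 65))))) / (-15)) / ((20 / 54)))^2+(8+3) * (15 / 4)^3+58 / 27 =6378733827449143 / 10955763000000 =582.23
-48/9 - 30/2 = -61/3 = -20.33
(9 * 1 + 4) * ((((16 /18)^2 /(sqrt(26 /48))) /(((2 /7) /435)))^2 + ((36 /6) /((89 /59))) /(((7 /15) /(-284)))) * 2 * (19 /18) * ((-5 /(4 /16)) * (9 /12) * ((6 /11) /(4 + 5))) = -998090690095600 /14987511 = -66594826.19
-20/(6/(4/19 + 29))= -1850/19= -97.37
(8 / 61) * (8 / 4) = 16 / 61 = 0.26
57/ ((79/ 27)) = 19.48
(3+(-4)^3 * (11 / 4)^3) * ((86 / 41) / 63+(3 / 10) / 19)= -15995096 / 245385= -65.18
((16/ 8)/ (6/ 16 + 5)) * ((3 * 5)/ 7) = 240/ 301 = 0.80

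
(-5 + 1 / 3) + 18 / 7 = -44 / 21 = -2.10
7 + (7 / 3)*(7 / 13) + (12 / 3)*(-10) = -1238 / 39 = -31.74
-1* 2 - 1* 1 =-3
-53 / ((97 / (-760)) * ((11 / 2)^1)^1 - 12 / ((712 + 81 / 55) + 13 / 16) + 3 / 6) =50637679760 / 209022497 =242.26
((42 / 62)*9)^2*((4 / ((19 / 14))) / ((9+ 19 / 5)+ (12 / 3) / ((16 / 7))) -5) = -315833175 / 1771123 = -178.32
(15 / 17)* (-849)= -12735 / 17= -749.12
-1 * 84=-84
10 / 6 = 5 / 3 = 1.67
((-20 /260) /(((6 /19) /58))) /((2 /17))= -9367 /78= -120.09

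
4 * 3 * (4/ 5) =48/ 5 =9.60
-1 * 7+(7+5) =5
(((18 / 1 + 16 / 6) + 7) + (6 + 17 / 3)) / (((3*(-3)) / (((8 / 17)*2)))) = -1888 / 459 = -4.11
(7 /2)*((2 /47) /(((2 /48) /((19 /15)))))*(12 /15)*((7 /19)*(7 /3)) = 10976 /3525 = 3.11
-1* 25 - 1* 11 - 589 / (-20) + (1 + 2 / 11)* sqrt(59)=-131 / 20 + 13* sqrt(59) / 11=2.53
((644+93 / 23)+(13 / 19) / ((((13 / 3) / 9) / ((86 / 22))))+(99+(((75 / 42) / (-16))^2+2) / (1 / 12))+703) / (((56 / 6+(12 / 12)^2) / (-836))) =-267682005135 / 2235968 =-119716.38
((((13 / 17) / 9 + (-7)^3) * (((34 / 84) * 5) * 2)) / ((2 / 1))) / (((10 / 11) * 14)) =-288563 / 5292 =-54.53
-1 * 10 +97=87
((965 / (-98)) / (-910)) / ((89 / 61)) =11773 / 1587404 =0.01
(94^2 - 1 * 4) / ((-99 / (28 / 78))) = -41216 / 1287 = -32.02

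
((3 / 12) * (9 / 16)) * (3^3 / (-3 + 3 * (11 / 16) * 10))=81 / 376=0.22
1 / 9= 0.11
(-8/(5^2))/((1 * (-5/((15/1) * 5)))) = 24/5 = 4.80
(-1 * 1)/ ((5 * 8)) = -1/ 40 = -0.02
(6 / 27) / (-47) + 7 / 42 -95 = -80233 / 846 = -94.84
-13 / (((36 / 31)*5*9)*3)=-403 / 4860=-0.08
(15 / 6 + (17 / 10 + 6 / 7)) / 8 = 0.63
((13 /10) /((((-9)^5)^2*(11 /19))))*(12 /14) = 247 /447470664795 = 0.00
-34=-34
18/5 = 3.60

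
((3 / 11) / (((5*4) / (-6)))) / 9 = -1 / 110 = -0.01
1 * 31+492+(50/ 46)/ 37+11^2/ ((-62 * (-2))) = 55295123/ 105524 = 524.01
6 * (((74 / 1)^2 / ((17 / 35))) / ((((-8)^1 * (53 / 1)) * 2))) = -79.77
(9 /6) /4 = 3 /8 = 0.38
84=84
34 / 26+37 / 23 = 872 / 299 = 2.92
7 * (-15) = -105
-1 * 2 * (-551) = 1102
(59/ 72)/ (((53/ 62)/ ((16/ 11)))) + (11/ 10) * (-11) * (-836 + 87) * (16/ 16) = 475603523/ 52470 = 9064.29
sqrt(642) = 25.34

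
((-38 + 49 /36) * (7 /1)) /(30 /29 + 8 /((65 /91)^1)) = -1338785 /63864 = -20.96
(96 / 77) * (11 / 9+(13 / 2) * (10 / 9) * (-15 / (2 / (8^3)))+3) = -7985984 / 231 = -34571.36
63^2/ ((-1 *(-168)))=189/ 8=23.62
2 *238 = 476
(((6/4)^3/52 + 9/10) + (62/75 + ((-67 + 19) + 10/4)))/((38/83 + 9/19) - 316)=2150559631/15502125600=0.14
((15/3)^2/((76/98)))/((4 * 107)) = 1225/16264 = 0.08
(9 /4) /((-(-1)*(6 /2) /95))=285 /4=71.25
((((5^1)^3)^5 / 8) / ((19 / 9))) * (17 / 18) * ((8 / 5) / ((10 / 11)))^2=100439453125 / 19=5286287006.58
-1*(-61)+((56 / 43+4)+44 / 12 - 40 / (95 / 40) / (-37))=6386558 / 90687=70.42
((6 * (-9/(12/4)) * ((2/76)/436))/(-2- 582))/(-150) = -3/241892800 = -0.00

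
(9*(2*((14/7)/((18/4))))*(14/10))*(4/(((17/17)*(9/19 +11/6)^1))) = 25536/1315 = 19.42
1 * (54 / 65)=54 / 65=0.83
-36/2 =-18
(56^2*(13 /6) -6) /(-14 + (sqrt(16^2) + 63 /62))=74276 /33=2250.79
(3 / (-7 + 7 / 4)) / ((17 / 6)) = -24 / 119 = -0.20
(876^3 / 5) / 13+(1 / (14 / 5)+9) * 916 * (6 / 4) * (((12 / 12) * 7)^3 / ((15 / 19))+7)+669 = 1041192563 / 65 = 16018347.12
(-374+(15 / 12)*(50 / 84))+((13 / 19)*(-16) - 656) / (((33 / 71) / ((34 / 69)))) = -79313615 / 73416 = -1080.33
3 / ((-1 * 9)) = -1 / 3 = -0.33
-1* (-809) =809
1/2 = 0.50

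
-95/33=-2.88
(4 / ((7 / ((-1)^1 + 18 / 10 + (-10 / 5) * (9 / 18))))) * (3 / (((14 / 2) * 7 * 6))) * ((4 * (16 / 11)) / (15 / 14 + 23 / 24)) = -3072 / 918995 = -0.00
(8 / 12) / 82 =1 / 123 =0.01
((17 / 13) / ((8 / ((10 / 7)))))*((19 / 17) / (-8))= -95 / 2912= -0.03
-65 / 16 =-4.06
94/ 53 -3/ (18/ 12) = -12/ 53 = -0.23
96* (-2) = -192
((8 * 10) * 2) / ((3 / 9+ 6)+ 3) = 120 / 7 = 17.14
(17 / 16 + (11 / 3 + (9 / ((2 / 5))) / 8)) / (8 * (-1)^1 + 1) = -181 / 168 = -1.08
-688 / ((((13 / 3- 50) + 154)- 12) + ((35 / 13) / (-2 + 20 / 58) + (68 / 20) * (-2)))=-715520 / 91423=-7.83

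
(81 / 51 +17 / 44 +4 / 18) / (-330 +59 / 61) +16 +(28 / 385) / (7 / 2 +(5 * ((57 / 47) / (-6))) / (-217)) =24169526906647 / 1509267747240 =16.01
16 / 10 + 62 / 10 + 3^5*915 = 1111764 / 5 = 222352.80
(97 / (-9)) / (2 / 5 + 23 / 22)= -10670 / 1431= -7.46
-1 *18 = -18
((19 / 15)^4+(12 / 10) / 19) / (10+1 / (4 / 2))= 0.25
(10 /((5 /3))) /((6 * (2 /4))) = 2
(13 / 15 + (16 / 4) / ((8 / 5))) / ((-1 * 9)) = -101 / 270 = -0.37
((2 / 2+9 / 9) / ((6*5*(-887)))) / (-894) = 1 / 11894670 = 0.00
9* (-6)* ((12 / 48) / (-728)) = 27 / 1456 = 0.02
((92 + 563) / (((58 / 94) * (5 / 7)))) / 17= 43099 / 493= 87.42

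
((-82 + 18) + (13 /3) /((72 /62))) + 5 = -5969 /108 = -55.27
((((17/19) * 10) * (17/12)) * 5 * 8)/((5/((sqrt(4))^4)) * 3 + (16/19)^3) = 166926400/505263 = 330.38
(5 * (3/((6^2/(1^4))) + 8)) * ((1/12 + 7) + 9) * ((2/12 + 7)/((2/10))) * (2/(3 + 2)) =4025015/432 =9317.16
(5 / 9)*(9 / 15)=1 / 3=0.33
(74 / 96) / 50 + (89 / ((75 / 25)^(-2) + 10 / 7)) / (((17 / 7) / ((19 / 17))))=1790791621 / 67279200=26.62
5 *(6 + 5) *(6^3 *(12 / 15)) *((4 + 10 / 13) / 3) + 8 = 196520 / 13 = 15116.92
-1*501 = -501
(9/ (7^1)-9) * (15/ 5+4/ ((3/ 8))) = -738/ 7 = -105.43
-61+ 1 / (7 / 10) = -417 / 7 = -59.57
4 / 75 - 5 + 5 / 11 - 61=-65.49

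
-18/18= -1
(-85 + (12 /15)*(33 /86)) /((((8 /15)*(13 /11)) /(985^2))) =-583005291825 /4472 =-130367909.62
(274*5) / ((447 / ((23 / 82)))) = 15755 / 18327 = 0.86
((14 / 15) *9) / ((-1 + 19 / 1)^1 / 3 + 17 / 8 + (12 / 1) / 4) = 0.76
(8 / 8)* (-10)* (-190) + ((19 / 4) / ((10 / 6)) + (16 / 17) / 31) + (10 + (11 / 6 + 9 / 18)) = 60559057 / 31620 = 1915.21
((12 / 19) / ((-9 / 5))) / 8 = -5 / 114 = -0.04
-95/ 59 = -1.61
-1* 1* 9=-9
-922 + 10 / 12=-5527 / 6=-921.17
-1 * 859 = -859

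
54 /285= 0.19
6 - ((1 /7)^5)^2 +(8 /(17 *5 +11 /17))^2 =1147385636757 /190953268324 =6.01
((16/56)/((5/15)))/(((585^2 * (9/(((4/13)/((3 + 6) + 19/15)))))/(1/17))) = 4/8153099955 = 0.00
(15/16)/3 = 5/16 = 0.31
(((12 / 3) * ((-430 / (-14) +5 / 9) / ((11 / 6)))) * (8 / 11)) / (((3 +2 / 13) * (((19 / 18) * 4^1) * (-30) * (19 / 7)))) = -81952 / 1790921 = -0.05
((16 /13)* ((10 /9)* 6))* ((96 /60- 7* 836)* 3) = -1872128 /13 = -144009.85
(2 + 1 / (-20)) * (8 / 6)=13 / 5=2.60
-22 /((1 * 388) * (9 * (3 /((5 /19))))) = -55 /99522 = -0.00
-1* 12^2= -144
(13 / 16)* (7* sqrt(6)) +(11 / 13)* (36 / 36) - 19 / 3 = -214 / 39 +91* sqrt(6) / 16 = 8.44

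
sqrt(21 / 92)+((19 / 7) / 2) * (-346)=-3287 / 7+sqrt(483) / 46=-469.09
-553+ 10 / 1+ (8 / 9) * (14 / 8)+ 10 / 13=-63259 / 117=-540.68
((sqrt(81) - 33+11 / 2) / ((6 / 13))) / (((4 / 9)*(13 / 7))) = -777 / 16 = -48.56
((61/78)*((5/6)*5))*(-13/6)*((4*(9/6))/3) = -1525/108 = -14.12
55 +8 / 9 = 503 / 9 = 55.89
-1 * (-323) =323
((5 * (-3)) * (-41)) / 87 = 205 / 29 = 7.07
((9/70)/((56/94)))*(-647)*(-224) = 1094724/35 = 31277.83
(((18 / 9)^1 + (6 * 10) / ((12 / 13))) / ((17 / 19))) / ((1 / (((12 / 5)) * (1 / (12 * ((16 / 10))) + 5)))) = 907.95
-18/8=-9/4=-2.25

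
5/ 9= 0.56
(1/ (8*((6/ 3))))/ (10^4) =1/ 160000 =0.00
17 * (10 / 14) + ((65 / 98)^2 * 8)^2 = 141403655 / 5764801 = 24.53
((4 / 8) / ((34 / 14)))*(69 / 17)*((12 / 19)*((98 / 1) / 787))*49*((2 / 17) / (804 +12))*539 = 625069137 / 2497779026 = 0.25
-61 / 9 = -6.78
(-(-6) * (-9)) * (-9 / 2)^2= -2187 / 2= -1093.50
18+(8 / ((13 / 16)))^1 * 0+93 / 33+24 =493 / 11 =44.82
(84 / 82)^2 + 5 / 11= 27809 / 18491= 1.50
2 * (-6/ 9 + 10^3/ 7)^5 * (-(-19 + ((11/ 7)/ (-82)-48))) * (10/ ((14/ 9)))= 15219790118870745014240/ 303887367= 50083655234245.87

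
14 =14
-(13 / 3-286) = 845 / 3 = 281.67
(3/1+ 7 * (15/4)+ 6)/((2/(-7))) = -987/8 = -123.38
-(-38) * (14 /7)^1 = 76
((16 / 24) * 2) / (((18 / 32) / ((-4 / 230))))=-0.04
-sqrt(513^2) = -513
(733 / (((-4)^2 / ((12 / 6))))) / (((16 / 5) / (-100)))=-91625 / 32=-2863.28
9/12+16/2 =35/4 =8.75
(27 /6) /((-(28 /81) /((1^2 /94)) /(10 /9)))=-405 /2632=-0.15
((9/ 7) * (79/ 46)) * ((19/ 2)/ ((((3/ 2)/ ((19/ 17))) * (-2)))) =-85557/ 10948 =-7.81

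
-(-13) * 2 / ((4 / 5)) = 65 / 2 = 32.50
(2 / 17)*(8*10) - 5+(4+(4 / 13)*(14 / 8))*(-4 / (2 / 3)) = -5043 / 221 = -22.82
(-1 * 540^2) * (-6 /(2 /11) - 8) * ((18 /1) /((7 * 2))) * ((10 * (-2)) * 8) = -17216064000 /7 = -2459437714.29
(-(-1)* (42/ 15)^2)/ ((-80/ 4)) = -49/ 125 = -0.39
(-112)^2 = 12544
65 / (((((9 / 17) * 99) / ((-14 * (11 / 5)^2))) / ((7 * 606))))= -48124076 / 135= -356474.64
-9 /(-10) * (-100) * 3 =-270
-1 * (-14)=14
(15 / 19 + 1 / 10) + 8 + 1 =9.89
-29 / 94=-0.31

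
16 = 16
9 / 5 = 1.80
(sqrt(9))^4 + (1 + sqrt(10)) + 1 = sqrt(10) + 83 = 86.16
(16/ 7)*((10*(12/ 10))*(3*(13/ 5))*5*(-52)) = -55625.14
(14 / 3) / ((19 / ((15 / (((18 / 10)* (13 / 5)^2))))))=8750 / 28899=0.30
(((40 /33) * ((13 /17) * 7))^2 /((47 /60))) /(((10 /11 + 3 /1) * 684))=66248000 /3295901367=0.02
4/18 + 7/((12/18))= 10.72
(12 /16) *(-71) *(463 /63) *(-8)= 3130.76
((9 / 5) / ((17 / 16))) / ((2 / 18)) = 1296 / 85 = 15.25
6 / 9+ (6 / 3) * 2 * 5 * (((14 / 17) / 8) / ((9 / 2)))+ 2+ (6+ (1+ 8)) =2773 / 153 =18.12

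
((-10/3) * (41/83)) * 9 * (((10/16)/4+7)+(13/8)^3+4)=-4864035/21248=-228.92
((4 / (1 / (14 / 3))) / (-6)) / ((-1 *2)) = 14 / 9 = 1.56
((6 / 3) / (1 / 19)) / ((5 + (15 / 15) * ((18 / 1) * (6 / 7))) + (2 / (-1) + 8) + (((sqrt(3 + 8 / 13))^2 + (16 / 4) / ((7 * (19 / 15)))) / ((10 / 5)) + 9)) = 131404 / 129543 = 1.01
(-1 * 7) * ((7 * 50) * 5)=-12250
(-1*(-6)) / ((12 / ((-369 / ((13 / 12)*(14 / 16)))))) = -17712 / 91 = -194.64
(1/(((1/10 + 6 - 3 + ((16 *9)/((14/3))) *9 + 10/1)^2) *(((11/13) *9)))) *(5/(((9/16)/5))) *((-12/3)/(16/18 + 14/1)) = -50960000/2748764609217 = -0.00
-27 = -27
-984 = -984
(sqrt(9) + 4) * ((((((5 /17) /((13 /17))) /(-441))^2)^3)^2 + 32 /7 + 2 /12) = 11945850710092343369481573531118632115101120509 /360176403319367136768288649179456244661693646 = 33.17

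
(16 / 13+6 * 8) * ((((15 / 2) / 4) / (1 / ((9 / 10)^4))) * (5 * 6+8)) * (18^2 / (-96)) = -10097379 / 1300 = -7767.21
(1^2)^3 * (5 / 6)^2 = 25 / 36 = 0.69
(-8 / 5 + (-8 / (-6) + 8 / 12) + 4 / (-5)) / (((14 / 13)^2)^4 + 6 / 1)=-815730721 / 15925433455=-0.05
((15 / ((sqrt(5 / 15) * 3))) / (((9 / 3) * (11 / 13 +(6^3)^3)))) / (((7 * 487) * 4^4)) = 65 * sqrt(3) / 342999007588608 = 0.00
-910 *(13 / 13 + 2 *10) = -19110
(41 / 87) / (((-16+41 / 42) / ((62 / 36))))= -0.05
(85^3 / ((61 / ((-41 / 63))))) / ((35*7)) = -5035825 / 188307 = -26.74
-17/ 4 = -4.25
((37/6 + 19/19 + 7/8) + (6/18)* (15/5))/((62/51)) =119/16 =7.44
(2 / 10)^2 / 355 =1 / 8875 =0.00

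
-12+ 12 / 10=-10.80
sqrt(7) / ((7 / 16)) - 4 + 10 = 6 + 16 * sqrt(7) / 7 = 12.05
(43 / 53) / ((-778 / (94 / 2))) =-2021 / 41234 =-0.05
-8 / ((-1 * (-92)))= -0.09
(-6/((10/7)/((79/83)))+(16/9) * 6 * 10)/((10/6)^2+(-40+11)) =-383469/97940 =-3.92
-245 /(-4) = 245 /4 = 61.25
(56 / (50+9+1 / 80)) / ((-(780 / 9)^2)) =-504 / 3989245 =-0.00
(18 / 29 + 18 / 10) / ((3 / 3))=351 / 145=2.42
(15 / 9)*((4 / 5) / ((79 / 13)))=52 / 237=0.22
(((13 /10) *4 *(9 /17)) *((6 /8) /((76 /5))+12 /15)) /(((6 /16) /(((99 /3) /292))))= 1661517 /2357900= 0.70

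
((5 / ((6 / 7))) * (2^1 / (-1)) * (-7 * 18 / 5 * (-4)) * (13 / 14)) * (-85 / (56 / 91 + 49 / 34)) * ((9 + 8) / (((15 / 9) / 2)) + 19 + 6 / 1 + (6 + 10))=839674472 / 303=2771202.88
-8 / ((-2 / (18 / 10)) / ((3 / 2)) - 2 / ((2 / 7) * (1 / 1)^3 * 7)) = 216 / 47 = 4.60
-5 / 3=-1.67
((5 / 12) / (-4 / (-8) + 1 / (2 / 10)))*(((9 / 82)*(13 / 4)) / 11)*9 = 1755 / 79376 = 0.02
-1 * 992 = -992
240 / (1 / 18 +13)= 864 / 47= 18.38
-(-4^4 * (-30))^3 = -452984832000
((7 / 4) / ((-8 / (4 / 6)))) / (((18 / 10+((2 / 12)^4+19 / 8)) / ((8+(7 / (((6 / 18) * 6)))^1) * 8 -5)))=-82215 / 27059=-3.04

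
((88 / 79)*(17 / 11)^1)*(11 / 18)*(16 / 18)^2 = 47872 / 57591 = 0.83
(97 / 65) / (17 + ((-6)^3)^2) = 97 / 3033745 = 0.00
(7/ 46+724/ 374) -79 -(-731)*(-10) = -63542217/ 8602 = -7386.91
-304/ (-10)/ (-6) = -76/ 15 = -5.07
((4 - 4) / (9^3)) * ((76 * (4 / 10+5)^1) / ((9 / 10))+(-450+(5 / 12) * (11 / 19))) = 0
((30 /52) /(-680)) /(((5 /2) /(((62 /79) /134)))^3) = -89373 /8192905853824250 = -0.00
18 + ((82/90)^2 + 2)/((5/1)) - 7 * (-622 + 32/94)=2079660857/475875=4370.18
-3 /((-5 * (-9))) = -1 /15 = -0.07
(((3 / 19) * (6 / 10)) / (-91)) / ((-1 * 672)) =3 / 1936480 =0.00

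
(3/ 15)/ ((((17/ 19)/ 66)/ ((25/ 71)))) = 6270/ 1207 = 5.19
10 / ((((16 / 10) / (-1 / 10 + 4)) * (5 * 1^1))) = 39 / 8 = 4.88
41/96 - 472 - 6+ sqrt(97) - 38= -49495/96+ sqrt(97)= -505.72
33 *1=33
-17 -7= -24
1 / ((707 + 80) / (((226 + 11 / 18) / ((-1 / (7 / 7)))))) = -4079 / 14166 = -0.29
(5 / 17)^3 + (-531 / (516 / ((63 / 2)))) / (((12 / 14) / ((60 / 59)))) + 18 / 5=-147179327 / 4225180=-34.83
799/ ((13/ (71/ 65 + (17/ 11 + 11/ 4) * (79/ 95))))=202513741/ 706420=286.68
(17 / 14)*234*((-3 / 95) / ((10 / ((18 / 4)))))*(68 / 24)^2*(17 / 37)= -29315871 / 1968400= -14.89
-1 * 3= -3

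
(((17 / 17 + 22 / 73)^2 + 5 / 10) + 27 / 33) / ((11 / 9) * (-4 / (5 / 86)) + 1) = -0.04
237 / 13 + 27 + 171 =2811 / 13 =216.23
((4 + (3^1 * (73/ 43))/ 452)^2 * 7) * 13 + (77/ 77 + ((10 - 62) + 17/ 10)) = 1414.91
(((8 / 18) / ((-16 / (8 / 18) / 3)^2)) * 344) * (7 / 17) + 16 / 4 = 4.44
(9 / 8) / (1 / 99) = 891 / 8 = 111.38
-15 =-15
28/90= 14/45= 0.31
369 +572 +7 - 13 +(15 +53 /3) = 2903 /3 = 967.67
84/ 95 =0.88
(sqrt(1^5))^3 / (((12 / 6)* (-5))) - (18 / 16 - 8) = 271 / 40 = 6.78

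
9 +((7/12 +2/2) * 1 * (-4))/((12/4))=62/9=6.89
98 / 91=14 / 13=1.08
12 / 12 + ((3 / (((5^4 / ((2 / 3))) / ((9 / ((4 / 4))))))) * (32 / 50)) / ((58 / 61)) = 1.02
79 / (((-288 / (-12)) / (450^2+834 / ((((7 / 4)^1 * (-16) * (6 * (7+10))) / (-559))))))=7620948379 / 11424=667099.82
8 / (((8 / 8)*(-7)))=-8 / 7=-1.14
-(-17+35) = -18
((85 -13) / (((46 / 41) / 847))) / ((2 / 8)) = 5000688 / 23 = 217421.22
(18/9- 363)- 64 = -425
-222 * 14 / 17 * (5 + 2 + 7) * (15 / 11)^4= -2202795000 / 248897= -8850.23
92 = 92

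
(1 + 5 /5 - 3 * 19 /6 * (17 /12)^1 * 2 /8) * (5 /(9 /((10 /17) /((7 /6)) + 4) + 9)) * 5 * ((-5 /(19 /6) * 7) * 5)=58625 /342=171.42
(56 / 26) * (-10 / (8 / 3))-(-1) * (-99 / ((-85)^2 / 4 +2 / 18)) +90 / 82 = -243807492 / 34660457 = -7.03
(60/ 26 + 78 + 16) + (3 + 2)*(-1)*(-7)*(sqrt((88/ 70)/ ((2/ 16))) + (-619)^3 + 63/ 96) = -3453292105421/ 416 + 4*sqrt(770) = -8301182834.73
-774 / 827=-0.94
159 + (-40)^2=1759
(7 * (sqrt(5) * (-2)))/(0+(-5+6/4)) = 8.94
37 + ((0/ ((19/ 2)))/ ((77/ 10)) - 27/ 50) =1823/ 50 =36.46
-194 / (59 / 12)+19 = -1207 / 59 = -20.46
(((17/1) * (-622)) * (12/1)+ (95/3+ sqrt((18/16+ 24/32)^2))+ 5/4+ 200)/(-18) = 3039677/432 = 7036.29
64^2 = 4096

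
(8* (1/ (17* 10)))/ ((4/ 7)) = 7/ 85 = 0.08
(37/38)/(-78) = -37/2964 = -0.01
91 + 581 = 672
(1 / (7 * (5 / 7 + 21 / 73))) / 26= 73 / 13312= 0.01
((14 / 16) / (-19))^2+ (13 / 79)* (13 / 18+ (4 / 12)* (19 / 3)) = 2564605 / 5475648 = 0.47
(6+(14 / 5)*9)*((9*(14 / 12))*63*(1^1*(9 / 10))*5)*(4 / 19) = 1857492 / 95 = 19552.55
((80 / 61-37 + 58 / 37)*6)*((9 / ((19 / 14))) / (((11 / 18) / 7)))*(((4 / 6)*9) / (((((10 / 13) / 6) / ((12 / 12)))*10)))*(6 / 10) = -234077426856 / 5360375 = -43668.11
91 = 91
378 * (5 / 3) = 630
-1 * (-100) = 100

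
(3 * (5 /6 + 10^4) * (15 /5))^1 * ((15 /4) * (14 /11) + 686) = 248698905 /4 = 62174726.25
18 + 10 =28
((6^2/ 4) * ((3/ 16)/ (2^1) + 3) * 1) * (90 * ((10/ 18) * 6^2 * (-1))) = -200475/ 4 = -50118.75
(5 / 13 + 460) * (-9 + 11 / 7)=-3420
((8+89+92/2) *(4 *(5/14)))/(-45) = -286/63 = -4.54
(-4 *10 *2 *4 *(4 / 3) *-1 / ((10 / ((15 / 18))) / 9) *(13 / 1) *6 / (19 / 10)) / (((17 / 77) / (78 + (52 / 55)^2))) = 16679050752 / 3553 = 4694357.09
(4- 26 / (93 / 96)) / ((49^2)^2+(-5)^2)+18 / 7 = 1608383976 / 625483621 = 2.57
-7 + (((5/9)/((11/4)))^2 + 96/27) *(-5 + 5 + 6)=47627/3267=14.58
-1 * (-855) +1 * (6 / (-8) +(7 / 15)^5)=2594851603 / 3037500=854.27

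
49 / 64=0.77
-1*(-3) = 3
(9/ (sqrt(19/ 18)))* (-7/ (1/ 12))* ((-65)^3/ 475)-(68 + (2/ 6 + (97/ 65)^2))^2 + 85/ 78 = -1599380852933/ 321311250 + 24913980* sqrt(38)/ 361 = 420451.94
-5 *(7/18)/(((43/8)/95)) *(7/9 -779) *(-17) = -1583604400/3483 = -454666.78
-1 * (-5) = 5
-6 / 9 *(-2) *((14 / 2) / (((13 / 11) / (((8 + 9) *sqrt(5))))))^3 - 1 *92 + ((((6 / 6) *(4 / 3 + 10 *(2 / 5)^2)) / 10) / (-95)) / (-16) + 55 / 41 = -211868549 / 2337000 + 44858932580 *sqrt(5) / 6591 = 15218787.00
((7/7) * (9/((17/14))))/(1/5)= 630/17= 37.06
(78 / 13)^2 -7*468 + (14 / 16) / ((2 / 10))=-25885 / 8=-3235.62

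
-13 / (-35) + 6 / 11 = 353 / 385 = 0.92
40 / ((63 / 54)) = 240 / 7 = 34.29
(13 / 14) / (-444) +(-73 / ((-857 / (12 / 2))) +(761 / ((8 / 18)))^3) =213935737902362297 / 42616896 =5019974657.52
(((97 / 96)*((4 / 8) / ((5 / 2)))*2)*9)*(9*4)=2619 / 20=130.95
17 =17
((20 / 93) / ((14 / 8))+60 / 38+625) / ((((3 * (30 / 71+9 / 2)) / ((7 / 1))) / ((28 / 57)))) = 145.93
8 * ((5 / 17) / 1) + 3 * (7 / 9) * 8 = 1072 / 51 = 21.02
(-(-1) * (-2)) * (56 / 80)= -7 / 5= -1.40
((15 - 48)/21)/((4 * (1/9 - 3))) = 99/728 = 0.14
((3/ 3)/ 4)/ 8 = 1/ 32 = 0.03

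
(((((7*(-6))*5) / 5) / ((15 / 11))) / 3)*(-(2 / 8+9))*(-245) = -139601 / 6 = -23266.83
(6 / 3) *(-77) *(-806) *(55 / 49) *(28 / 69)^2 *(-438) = -15947451520 / 1587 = -10048803.73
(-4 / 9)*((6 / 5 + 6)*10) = -32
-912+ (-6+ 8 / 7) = -6418 / 7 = -916.86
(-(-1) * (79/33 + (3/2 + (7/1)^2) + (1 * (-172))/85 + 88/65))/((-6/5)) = -3808715/87516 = -43.52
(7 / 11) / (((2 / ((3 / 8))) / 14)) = 1.67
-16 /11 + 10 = 94 /11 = 8.55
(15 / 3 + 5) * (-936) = -9360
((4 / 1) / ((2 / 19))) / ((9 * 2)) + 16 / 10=167 / 45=3.71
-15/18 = -5/6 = -0.83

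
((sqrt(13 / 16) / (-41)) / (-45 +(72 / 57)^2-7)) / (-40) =-361 * sqrt(13) / 119365760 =-0.00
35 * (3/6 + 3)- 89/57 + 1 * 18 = 15839/114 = 138.94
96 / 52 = 24 / 13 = 1.85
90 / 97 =0.93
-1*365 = -365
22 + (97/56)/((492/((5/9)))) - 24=-495451/247968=-2.00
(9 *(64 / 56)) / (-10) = -36 / 35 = -1.03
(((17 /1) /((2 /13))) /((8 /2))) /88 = 221 /704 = 0.31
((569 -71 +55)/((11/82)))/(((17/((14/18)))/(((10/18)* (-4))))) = -6348440/15147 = -419.12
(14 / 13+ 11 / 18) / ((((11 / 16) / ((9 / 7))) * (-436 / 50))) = -39500 / 109109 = -0.36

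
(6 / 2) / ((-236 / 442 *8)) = -663 / 944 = -0.70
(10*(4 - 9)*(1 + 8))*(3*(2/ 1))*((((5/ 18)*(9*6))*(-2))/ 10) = 8100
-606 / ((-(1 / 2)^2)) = 2424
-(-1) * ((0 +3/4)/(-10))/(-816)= 1/10880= 0.00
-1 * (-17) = 17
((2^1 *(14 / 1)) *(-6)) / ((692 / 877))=-36834 / 173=-212.91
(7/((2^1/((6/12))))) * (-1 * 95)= -665/4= -166.25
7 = 7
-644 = -644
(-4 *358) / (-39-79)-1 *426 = -413.86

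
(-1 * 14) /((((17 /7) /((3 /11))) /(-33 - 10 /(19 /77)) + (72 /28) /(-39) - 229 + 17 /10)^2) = -1682909537400 /6220797589553089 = -0.00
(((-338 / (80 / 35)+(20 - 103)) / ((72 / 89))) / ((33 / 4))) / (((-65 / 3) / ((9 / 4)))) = 164383 / 45760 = 3.59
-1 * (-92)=92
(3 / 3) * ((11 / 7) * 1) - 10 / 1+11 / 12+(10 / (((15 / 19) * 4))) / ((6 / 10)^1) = -563 / 252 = -2.23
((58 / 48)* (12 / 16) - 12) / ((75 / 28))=-497 / 120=-4.14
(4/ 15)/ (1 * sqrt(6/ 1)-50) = -20/ 3741-2 * sqrt(6)/ 18705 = -0.01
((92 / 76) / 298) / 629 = 0.00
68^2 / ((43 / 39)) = 180336 / 43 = 4193.86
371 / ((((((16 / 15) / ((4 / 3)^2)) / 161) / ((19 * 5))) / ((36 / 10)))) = 34046670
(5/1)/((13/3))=15/13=1.15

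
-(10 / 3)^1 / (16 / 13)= -65 / 24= -2.71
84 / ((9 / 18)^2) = 336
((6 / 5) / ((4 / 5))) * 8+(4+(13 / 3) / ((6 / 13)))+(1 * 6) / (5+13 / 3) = 1640 / 63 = 26.03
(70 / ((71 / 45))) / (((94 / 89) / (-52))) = -7289100 / 3337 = -2184.33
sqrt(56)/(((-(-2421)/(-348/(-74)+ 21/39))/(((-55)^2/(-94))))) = -7626025 *sqrt(14)/54731547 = -0.52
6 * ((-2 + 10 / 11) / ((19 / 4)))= -288 / 209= -1.38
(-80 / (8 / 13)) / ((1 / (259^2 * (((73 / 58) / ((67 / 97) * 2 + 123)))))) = -6175007293 / 69977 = -88243.38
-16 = -16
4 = 4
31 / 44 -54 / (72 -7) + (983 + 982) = 5619539 / 2860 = 1964.87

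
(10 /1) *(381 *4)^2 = 23225760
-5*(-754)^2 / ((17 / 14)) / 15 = -7959224 / 51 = -156063.22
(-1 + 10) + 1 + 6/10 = 53/5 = 10.60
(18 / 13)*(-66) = -1188 / 13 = -91.38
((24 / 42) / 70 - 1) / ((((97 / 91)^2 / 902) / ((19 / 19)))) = -787.38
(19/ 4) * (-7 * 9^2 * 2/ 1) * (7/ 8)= -4713.19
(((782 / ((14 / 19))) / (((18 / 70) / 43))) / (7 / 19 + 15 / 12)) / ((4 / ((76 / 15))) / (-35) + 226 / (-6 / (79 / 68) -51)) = -7959411730340 / 293710839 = -27099.48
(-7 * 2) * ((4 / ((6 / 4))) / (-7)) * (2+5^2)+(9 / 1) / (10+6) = 2313 / 16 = 144.56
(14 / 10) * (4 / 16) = 0.35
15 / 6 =2.50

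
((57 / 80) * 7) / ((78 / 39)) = 399 / 160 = 2.49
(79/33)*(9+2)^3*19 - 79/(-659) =119688476/1977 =60540.45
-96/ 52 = -24/ 13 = -1.85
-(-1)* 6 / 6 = 1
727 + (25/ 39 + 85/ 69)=217933/ 299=728.87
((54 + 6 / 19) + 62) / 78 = 85 / 57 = 1.49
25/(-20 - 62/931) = -23275/18682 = -1.25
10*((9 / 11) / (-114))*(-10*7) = 1050 / 209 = 5.02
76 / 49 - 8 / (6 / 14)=-2516 / 147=-17.12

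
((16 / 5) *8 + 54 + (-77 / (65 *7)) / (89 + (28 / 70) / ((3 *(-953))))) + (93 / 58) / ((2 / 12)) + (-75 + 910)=2216458637363 / 2398196905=924.22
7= 7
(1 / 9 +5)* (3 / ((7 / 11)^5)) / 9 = 7408346 / 453789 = 16.33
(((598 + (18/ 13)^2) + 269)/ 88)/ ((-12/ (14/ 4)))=-342643/ 118976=-2.88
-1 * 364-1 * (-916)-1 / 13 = 7175 / 13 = 551.92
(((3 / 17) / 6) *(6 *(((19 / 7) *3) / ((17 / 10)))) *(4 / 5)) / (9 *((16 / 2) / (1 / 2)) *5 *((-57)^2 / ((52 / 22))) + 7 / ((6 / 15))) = 35568 / 52056918305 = 0.00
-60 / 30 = -2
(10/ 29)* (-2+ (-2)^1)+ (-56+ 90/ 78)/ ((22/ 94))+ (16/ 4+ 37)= -807512/ 4147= -194.72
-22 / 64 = -11 / 32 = -0.34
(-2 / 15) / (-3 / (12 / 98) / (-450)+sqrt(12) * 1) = 5880 / 9717599 - 216000 * sqrt(3) / 9717599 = -0.04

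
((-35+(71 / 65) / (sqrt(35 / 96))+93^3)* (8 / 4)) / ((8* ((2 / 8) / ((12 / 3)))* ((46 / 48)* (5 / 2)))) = 1342871.06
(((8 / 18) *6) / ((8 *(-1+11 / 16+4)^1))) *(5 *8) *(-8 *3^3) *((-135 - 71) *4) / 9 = 4218880 / 59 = 71506.44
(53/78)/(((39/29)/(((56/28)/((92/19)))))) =29203/139932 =0.21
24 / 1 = 24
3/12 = 1/4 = 0.25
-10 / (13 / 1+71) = -5 / 42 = -0.12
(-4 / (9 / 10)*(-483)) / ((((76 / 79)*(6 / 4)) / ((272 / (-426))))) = -34595680 / 36423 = -949.83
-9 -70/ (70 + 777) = -1099/ 121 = -9.08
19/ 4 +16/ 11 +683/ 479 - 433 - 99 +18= -10672245/ 21076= -506.37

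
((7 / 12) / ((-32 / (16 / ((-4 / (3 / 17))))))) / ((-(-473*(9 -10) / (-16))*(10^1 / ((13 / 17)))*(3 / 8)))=182 / 2050455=0.00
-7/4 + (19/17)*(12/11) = -397/748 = -0.53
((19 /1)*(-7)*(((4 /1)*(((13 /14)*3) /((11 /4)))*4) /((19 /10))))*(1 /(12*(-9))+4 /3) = -13520 /9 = -1502.22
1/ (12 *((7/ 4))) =1/ 21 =0.05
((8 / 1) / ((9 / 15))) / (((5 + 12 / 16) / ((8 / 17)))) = 1280 / 1173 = 1.09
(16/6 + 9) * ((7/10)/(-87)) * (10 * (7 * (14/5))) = -4802/261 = -18.40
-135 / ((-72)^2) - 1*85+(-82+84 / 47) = -1491115 / 9024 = -165.24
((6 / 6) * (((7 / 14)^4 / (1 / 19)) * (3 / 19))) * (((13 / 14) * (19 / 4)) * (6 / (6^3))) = 247 / 10752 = 0.02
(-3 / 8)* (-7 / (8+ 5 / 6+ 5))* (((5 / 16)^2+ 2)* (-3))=-1.19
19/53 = 0.36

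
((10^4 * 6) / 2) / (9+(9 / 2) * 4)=10000 / 9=1111.11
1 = 1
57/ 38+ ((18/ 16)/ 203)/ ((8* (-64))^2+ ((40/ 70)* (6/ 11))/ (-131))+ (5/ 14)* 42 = 10122175630281/ 613465188928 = 16.50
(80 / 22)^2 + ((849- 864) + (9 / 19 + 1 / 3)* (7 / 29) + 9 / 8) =-731347 / 1600104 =-0.46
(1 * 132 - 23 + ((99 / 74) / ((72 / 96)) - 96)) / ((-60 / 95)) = -10393 / 444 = -23.41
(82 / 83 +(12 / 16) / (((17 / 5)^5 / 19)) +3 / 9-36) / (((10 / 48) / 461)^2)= -99964793513743248 / 589240655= -169650197.53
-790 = -790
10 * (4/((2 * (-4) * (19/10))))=-50/19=-2.63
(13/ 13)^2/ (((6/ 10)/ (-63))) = -105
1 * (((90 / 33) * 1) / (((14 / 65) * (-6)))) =-325 / 154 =-2.11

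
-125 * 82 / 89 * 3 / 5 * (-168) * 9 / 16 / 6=193725 / 178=1088.34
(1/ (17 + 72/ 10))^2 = 25/ 14641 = 0.00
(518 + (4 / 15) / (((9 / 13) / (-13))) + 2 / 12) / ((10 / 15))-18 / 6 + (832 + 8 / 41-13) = 11704193 / 7380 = 1585.93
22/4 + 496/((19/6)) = 6161/38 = 162.13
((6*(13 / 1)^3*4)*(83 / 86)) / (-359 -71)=-1094106 / 9245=-118.35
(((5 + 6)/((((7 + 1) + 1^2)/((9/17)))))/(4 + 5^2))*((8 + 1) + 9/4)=495/1972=0.25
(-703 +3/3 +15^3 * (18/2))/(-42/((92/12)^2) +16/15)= 235455255/2794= 84271.74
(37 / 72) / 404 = 37 / 29088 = 0.00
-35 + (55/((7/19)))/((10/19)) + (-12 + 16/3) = 10163/42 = 241.98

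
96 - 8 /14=668 /7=95.43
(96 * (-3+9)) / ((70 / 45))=2592 / 7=370.29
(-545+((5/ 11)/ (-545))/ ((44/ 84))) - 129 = -674.00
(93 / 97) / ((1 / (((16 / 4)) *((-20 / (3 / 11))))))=-27280 / 97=-281.24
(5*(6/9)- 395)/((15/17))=-3995/9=-443.89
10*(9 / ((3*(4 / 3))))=45 / 2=22.50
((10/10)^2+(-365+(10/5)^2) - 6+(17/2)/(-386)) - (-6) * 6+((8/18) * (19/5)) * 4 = -11230277/34740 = -323.27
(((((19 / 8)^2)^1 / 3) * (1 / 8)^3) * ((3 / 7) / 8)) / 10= 361 / 18350080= 0.00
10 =10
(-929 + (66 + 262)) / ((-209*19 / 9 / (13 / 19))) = 70317 / 75449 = 0.93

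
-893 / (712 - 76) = -893 / 636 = -1.40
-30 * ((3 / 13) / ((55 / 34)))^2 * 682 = -3870288 / 9295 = -416.38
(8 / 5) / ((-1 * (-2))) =4 / 5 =0.80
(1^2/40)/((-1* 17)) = -1/680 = -0.00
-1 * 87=-87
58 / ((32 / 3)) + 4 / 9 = 847 / 144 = 5.88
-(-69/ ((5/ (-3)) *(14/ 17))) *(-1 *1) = 3519/ 70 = 50.27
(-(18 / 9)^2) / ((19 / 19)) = -4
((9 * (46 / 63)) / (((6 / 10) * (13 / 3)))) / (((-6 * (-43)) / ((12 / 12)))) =115 / 11739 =0.01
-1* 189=-189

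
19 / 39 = 0.49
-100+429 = 329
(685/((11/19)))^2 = 169390225/121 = 1399919.21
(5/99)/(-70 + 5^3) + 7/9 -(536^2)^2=-89884961868976/1089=-82538991615.22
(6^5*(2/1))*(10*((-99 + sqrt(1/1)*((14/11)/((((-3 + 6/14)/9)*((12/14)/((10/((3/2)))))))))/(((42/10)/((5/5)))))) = -4948737.66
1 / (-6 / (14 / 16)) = -7 / 48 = -0.15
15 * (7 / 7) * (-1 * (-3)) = 45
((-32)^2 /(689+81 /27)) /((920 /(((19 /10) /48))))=19 /298425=0.00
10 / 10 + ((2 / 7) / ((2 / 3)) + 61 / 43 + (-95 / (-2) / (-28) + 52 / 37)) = 227743 / 89096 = 2.56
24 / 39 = 8 / 13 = 0.62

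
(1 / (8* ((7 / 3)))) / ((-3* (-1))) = 1 / 56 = 0.02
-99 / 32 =-3.09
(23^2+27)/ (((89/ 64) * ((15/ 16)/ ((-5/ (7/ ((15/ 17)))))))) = -2846720/ 10591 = -268.79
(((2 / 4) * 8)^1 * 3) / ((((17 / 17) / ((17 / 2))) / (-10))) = -1020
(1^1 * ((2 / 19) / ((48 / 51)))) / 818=17 / 124336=0.00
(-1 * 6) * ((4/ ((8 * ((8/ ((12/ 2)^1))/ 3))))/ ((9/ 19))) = -57/ 4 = -14.25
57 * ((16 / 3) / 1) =304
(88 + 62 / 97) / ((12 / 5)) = 36.93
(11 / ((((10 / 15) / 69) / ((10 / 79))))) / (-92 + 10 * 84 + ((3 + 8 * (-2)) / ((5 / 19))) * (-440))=1035 / 161476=0.01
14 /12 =7 /6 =1.17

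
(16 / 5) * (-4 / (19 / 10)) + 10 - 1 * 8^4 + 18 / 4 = -155353 / 38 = -4088.24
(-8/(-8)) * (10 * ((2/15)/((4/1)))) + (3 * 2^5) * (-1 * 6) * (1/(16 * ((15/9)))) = -319/15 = -21.27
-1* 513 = -513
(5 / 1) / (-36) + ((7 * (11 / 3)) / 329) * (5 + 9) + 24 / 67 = 148679 / 113364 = 1.31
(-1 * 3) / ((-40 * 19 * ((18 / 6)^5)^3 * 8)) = 1 / 29080451520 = 0.00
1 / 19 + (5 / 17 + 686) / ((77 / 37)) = 8203210 / 24871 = 329.83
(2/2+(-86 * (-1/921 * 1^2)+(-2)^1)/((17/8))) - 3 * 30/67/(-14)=0.20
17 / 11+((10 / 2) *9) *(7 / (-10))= -659 / 22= -29.95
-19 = -19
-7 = -7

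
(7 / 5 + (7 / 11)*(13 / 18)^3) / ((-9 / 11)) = -2.00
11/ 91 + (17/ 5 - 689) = -311893/ 455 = -685.48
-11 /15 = -0.73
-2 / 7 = -0.29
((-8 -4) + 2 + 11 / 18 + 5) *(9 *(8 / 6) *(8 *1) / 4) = -316 / 3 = -105.33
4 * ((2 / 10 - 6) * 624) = -72384 / 5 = -14476.80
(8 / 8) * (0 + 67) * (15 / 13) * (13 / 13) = 1005 / 13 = 77.31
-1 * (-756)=756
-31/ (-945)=31/ 945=0.03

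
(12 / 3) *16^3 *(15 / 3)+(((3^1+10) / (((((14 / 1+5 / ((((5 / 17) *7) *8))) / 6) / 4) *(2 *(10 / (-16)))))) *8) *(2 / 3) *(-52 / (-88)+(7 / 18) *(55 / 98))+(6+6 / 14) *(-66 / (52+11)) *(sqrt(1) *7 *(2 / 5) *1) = 227104743748 / 2775465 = 81825.84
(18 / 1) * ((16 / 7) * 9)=370.29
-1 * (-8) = 8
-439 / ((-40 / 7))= 3073 / 40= 76.82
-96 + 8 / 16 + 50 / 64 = -3031 / 32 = -94.72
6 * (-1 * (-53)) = 318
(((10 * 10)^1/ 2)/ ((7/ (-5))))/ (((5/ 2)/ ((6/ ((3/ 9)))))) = -257.14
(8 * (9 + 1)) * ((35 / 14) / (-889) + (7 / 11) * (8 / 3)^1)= 3976120 / 29337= 135.53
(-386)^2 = 148996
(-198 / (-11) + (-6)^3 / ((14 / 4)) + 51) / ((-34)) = -3 / 14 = -0.21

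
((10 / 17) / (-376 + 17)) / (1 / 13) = -130 / 6103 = -0.02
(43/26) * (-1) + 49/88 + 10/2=4465/1144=3.90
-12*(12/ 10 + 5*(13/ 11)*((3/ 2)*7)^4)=-189622143/ 220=-861918.83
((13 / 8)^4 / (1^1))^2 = 815730721 / 16777216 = 48.62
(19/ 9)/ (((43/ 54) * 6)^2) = 171/ 1849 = 0.09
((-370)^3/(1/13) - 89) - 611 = -658489700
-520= -520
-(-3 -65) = 68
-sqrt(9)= -3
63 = 63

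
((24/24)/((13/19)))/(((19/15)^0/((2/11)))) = 38/143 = 0.27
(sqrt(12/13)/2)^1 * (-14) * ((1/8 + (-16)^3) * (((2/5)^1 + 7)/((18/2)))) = 8486653 * sqrt(39)/2340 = 22649.20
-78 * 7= -546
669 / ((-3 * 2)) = -223 / 2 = -111.50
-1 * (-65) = 65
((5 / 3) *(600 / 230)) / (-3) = -100 / 69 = -1.45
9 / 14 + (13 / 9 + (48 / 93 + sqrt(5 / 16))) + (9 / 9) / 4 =sqrt(5) / 4 + 22291 / 7812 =3.41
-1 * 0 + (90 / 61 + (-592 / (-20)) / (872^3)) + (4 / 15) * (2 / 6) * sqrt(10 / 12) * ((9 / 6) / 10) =sqrt(30) / 450 + 74593672657 / 50557932160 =1.49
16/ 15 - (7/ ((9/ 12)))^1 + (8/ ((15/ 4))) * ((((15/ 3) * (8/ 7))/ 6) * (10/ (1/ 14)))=12428/ 45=276.18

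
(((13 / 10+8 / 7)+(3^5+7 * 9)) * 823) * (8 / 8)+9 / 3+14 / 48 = 213235481 / 840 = 253851.76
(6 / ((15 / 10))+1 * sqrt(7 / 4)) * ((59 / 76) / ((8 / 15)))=885 * sqrt(7) / 1216+885 / 152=7.75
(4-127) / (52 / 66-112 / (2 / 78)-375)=4059 / 156493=0.03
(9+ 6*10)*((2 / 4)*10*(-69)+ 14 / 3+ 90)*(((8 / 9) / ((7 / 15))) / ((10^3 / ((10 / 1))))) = -329.01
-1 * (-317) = 317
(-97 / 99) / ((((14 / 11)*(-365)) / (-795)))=-5141 / 3066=-1.68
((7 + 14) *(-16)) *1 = -336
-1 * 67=-67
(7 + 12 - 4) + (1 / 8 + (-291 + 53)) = -1783 / 8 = -222.88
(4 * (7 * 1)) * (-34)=-952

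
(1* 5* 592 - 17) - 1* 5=2938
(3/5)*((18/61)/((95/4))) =216/28975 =0.01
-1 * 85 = -85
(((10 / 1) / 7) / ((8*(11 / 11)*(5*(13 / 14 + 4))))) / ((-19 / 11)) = -11 / 2622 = -0.00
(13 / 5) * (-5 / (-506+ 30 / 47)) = 611 / 23752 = 0.03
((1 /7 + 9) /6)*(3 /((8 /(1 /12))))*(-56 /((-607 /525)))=2.31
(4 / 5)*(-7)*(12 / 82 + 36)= -41496 / 205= -202.42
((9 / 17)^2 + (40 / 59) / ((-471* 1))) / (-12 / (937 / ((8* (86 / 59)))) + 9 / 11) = 23080970143 / 55363816989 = 0.42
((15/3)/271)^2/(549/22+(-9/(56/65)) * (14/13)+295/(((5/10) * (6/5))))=3300/4899175669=0.00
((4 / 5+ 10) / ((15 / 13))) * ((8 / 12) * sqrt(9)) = 468 / 25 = 18.72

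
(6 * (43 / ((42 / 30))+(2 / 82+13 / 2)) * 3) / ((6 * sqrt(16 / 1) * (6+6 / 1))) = 21375 / 9184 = 2.33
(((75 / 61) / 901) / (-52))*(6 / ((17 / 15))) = -3375 / 24292762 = -0.00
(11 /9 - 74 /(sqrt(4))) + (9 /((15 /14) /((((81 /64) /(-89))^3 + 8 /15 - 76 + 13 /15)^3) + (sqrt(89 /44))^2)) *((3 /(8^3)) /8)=-67275995377966474793300618194575760769181740209621 /1880556257135128524040532177938955806816839330816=-35.77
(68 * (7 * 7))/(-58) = -1666/29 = -57.45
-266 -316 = -582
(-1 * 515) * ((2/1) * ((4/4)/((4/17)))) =-8755/2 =-4377.50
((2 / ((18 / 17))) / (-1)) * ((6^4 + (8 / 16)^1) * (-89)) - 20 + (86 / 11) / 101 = 4358286787 / 19998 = 217936.13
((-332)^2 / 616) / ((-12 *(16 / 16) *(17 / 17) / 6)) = -6889 / 77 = -89.47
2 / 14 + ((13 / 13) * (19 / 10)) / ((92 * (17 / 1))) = 15773 / 109480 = 0.14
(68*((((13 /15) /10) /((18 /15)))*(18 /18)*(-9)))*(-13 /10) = 2873 /50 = 57.46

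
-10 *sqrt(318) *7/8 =-35 *sqrt(318)/4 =-156.03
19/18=1.06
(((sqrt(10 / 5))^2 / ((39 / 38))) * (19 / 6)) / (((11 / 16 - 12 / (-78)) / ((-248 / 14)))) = -1432448 / 11025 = -129.93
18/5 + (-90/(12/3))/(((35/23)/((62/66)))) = -7923/770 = -10.29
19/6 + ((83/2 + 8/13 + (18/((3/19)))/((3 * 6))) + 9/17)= 11524/221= 52.14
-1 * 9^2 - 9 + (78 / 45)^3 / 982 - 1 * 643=-1214663837 / 1657125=-732.99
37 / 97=0.38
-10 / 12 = -5 / 6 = -0.83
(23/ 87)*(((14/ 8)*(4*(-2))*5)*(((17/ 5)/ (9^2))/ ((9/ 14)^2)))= -1072904/ 570807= -1.88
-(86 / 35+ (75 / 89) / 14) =-15683 / 6230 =-2.52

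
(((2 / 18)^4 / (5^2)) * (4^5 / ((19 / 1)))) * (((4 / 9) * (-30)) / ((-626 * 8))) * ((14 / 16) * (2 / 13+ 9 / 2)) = 27104 / 7608562065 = 0.00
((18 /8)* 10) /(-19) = -45 /38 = -1.18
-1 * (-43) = 43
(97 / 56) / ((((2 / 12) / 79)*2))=22989 / 56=410.52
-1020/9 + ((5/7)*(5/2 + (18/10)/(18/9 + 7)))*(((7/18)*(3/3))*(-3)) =-115.58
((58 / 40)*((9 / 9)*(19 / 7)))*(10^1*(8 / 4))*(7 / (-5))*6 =-3306 / 5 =-661.20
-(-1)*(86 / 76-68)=-2541 / 38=-66.87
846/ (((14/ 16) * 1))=6768/ 7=966.86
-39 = -39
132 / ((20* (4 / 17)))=561 / 20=28.05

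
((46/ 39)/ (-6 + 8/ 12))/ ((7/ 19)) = -437/ 728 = -0.60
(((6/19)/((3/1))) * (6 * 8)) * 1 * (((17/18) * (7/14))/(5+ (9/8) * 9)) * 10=10880/6897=1.58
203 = 203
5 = 5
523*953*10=4984190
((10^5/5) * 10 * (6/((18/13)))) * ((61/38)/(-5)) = -15860000/57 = -278245.61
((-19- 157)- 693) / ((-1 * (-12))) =-72.42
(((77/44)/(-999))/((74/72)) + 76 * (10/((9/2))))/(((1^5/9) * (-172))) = -2080859/235468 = -8.84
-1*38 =-38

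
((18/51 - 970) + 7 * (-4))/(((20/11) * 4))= -2332/17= -137.18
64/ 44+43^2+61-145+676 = 2442.45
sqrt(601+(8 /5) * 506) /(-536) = -sqrt(35265) /2680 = -0.07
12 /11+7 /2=101 /22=4.59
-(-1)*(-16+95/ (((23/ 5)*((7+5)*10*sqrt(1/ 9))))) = -2849/ 184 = -15.48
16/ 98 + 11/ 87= 0.29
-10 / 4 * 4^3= -160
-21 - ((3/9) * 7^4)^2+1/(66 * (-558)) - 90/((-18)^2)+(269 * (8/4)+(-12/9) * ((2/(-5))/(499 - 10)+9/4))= -19210076727029/30014820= -640019.72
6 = 6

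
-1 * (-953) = 953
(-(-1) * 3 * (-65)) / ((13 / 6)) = -90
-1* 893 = -893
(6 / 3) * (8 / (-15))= -16 / 15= -1.07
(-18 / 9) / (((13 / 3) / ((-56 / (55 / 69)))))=23184 / 715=32.43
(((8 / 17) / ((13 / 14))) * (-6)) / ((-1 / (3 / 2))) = 1008 / 221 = 4.56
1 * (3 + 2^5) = 35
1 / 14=0.07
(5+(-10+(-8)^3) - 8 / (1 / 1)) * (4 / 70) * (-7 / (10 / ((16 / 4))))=84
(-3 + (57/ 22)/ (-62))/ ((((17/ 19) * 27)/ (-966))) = 1410199/ 11594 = 121.63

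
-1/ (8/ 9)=-9/ 8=-1.12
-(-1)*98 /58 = 49 /29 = 1.69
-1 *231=-231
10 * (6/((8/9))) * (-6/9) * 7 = -315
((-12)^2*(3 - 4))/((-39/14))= 672/13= 51.69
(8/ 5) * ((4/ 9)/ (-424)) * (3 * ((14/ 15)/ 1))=-56/ 11925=-0.00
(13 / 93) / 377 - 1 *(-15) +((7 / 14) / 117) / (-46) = 145155229 / 9676836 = 15.00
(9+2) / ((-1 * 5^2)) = -0.44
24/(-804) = -2/67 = -0.03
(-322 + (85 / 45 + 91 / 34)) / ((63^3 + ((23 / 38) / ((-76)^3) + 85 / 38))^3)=-225433715645865314206351360 / 11103020748814730454828919404703422083601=-0.00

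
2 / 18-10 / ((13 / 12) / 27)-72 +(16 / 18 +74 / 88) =-182691 / 572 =-319.39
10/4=5/2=2.50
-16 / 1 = -16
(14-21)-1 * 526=-533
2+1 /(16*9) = 2.01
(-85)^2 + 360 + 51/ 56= 424811/ 56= 7585.91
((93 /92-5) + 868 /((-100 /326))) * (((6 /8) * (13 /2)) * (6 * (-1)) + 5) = 68716.48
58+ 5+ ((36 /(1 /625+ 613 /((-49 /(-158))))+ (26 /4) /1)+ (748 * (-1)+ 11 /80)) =-1095006845977 /1614234640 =-678.34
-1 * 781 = -781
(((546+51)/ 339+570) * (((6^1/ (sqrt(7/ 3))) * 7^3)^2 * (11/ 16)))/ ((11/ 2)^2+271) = 322507388511/ 136165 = 2368504.30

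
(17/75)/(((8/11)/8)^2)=2057/75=27.43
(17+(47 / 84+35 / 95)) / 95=28613 / 151620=0.19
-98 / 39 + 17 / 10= -317 / 390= -0.81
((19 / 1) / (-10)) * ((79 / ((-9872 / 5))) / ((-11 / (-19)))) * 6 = 85557 / 108592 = 0.79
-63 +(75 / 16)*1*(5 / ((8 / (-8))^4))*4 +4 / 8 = 125 / 4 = 31.25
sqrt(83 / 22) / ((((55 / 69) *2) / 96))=1656 *sqrt(1826) / 605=116.96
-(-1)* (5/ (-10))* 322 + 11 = -150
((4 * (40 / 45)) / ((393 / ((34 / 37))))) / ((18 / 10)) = 5440 / 1177821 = 0.00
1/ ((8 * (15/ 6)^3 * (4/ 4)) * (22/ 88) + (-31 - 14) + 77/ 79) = -316/ 4037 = -0.08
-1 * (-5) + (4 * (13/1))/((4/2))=31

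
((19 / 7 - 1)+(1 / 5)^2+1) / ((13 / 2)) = 964 / 2275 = 0.42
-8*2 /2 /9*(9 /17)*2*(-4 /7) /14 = 32 /833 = 0.04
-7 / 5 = -1.40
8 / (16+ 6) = 4 / 11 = 0.36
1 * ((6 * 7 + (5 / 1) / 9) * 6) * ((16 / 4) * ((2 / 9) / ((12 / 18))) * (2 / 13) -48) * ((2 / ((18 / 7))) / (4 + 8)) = -2498692 / 3159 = -790.98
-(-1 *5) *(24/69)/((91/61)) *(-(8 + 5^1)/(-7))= 2440/1127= 2.17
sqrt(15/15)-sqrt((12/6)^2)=-1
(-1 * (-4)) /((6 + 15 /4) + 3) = 16 /51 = 0.31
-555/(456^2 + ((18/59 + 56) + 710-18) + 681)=-32745/12352553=-0.00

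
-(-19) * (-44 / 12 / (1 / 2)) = -418 / 3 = -139.33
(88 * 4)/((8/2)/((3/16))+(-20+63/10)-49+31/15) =-3520/393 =-8.96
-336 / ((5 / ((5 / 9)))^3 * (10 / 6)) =-0.28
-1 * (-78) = 78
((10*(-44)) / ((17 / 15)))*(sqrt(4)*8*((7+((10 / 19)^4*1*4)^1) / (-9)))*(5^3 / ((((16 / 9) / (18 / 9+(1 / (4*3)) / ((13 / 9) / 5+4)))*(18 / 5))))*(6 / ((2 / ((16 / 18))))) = 530438.80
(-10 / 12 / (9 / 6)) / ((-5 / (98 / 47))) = 0.23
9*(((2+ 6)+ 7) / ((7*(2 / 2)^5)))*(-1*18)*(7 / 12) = -405 / 2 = -202.50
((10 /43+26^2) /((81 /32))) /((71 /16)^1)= 14887936 /247293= 60.20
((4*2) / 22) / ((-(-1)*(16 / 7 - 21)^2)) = 0.00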